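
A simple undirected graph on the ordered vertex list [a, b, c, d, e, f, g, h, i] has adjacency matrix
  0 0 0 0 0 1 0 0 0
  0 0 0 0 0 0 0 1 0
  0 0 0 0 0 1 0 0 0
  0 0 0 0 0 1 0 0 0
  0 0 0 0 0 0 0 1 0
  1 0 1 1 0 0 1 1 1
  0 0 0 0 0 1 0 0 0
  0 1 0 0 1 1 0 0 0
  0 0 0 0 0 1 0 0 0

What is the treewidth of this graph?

A width-1 tree decomposition is:
Bags: B1 = {f, g}  B2 = {f, h}  B3 = {f, i}  B4 = {c, f}  B5 = {a, f}  B6 = {b, h}  B7 = {d, f}  B8 = {e, h}
Tree: B1–B2, B1–B3, B2–B4, B2–B5, B2–B6, B1–B7, B2–B8
The largest bag has 2 vertices, giving width 1; this decomposition certifies tw(G) ≤ 1. Any graph with an edge has treewidth ≥ 1, and G has the edge f–g. Hence tw(G) = 1 exactly.

1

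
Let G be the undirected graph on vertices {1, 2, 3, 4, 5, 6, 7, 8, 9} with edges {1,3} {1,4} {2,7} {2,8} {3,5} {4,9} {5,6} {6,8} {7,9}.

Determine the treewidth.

A width-2 tree decomposition is:
Bags: B1 = {4, 7, 9}  B2 = {1, 4, 7}  B3 = {1, 3, 7}  B4 = {3, 5, 7}  B5 = {5, 6, 7}  B6 = {6, 7, 8}  B7 = {2, 7, 8}
Tree: B1–B2, B2–B3, B3–B4, B4–B5, B5–B6, B6–B7
Each bag holds 3 vertices, so the decomposition has width 2, which upper-bounds the treewidth. For the lower bound, G contains the cycle 7–9–4–1–3–5–6–8–2–7, so G is not a forest; only forests have treewidth ≤ 1, hence tw(G) ≥ 2. Therefore the treewidth is 2.

2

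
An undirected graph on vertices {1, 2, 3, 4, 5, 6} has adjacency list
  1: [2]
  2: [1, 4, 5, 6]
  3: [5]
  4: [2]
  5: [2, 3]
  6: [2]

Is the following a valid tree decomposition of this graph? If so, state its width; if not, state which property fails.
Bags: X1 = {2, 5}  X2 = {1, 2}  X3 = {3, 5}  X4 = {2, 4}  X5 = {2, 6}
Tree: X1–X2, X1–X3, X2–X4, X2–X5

Yes; width 1.

Every vertex of G appears in some bag (union = {1, 2, 3, 4, 5, 6}); every edge is covered by a bag; and for each vertex v the set of bags containing v is connected in the bag tree. The decomposition is therefore valid. The largest bag has 2 vertices, so the width is 1.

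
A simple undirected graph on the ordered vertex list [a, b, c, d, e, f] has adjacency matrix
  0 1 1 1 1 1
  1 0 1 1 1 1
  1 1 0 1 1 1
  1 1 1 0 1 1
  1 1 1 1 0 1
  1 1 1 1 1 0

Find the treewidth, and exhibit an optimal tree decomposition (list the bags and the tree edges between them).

Treewidth 5.
One such decomposition:
Bags: B1 = {a, b, c, d, e, f}
Tree: (single bag)

With just one bag of size 6, the width is 6 − 1 = 5, so tw(G) ≤ 5. For the lower bound, the 6 vertices {a, b, c, d, e, f} are pairwise adjacent, and any tree decomposition puts a clique entirely inside one bag — forcing width ≥ 5. Therefore the treewidth is 5.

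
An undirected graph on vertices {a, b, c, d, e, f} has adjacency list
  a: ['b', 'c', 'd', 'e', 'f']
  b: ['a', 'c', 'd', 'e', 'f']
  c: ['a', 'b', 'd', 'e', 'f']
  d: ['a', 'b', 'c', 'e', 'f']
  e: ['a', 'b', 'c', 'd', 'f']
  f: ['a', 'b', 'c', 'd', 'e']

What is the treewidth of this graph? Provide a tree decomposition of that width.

With just one bag of size 6, the width is 6 − 1 = 5, so tw(G) ≤ 5. Conversely, {a, b, c, d, e, f} is a clique of size 6, and the vertices of any clique must share a bag in every tree decomposition; so some bag has ≥ 6 vertices and tw(G) ≥ 5. Combining the bounds, tw(G) = 5.

Treewidth 5.
One optimal decomposition is:
Bags: B1 = {a, b, c, d, e, f}
Tree: (single bag)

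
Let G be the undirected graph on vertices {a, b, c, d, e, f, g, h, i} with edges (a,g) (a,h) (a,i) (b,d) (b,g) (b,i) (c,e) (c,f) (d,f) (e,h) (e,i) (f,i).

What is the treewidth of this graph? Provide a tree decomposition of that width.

Treewidth 3.
One such decomposition:
Bags: B1 = {a, b, g, h}  B2 = {a, b, h, i}  B3 = {b, e, h, i}  B4 = {b, d, e, i}  B5 = {d, e, f, i}  B6 = {c, d, e, f}
Tree: B1–B2, B2–B3, B3–B4, B4–B5, B5–B6

Each bag holds 4 vertices, so the decomposition has width 3, which upper-bounds the treewidth. For the lower bound: the 4 vertex sets {a,g,h}, {b}, {i}, {c,d,e,f} are disjoint, each induces a connected subgraph, and every pair is joined by at least one edge of G. Contracting each set to a single vertex therefore yields K_{4} as a minor, and since treewidth is minor-monotone, tw(G) ≥ tw(K_{4}) = 3. Therefore the treewidth is 3.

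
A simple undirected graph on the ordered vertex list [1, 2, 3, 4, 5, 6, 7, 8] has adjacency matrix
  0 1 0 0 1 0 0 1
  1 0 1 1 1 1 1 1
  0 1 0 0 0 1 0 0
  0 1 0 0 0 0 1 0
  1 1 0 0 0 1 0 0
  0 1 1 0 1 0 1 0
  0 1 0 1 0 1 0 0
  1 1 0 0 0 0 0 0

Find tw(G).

A width-2 tree decomposition is:
Bags: B1 = {2, 5, 6}  B2 = {2, 6, 7}  B3 = {2, 4, 7}  B4 = {1, 2, 5}  B5 = {2, 3, 6}  B6 = {1, 2, 8}
Tree: B1–B2, B2–B3, B1–B4, B1–B5, B4–B6
Every bag has size at most 3, so the width is 3 − 1 = 2 and tw(G) ≤ 2. For the lower bound, the 3 vertices {1, 2, 8} are pairwise adjacent, and any tree decomposition puts a clique entirely inside one bag — forcing width ≥ 2. Therefore the treewidth is 2.

2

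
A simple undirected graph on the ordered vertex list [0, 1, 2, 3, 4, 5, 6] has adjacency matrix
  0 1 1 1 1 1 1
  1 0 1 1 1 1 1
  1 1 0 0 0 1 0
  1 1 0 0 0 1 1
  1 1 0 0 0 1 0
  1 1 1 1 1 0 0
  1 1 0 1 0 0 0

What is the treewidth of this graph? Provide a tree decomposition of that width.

Treewidth 3.
One optimal decomposition is:
Bags: B1 = {0, 1, 3, 5}  B2 = {0, 1, 4, 5}  B3 = {0, 1, 2, 5}  B4 = {0, 1, 3, 6}
Tree: B1–B2, B1–B3, B1–B4

Every bag has size at most 4, so the width is 4 − 1 = 3 and tw(G) ≤ 3. On the other hand G contains the 4-clique {0, 1, 2, 5}. A clique must lie in a single bag of any decomposition, so no decomposition can have width below 3. Combining the bounds, tw(G) = 3.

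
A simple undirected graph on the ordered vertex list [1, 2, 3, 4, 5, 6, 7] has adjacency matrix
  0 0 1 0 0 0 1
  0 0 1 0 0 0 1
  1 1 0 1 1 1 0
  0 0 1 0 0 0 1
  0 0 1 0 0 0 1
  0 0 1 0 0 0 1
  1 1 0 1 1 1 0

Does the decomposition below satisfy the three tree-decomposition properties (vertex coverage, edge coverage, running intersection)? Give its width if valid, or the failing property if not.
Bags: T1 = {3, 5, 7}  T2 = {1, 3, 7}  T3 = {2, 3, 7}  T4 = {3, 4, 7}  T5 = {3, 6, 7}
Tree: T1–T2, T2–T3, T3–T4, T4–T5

Every vertex of G appears in some bag (union = {1, 2, 3, 4, 5, 6, 7}); every edge is covered by a bag; and for each vertex v the set of bags containing v is connected in the bag tree. The decomposition is therefore valid. The largest bag has 3 vertices, so the width is 2.

Yes; width 2.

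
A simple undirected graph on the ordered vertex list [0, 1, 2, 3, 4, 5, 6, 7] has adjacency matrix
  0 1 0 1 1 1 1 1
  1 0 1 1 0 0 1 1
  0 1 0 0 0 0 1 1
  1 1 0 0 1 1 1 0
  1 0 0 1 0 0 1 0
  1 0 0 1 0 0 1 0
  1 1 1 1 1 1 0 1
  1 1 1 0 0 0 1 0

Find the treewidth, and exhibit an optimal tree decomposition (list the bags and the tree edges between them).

Each bag holds 4 vertices, so the decomposition has width 3, which upper-bounds the treewidth. Conversely, {0, 1, 3, 6} is a clique of size 4, and the vertices of any clique must share a bag in every tree decomposition; so some bag has ≥ 4 vertices and tw(G) ≥ 3. Hence tw(G) = 3 exactly.

Treewidth 3.
One optimal decomposition is:
Bags: B1 = {0, 1, 3, 6}  B2 = {0, 1, 6, 7}  B3 = {0, 3, 4, 6}  B4 = {0, 3, 5, 6}  B5 = {1, 2, 6, 7}
Tree: B1–B2, B1–B3, B1–B4, B2–B5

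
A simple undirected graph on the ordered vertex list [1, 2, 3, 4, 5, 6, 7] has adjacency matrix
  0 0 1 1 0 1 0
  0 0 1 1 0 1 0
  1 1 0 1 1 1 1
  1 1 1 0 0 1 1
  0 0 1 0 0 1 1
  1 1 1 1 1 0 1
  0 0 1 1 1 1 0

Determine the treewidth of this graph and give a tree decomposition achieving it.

The largest bag has 4 vertices, giving width 3; this decomposition certifies tw(G) ≤ 3. On the other hand G contains the 4-clique {1, 3, 4, 6}. A clique must lie in a single bag of any decomposition, so no decomposition can have width below 3. Combining the bounds, tw(G) = 3.

Treewidth 3.
One optimal decomposition is:
Bags: B1 = {1, 3, 4, 6}  B2 = {3, 4, 6, 7}  B3 = {2, 3, 4, 6}  B4 = {3, 5, 6, 7}
Tree: B1–B2, B2–B3, B2–B4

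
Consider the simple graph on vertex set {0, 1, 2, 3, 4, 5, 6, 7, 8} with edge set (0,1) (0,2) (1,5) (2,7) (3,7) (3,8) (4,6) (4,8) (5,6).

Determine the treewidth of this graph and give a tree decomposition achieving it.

Treewidth 2.
One optimal decomposition is:
Bags: B1 = {0, 2, 7}  B2 = {0, 1, 7}  B3 = {1, 5, 7}  B4 = {5, 6, 7}  B5 = {4, 6, 7}  B6 = {4, 7, 8}  B7 = {3, 7, 8}
Tree: B1–B2, B2–B3, B3–B4, B4–B5, B5–B6, B6–B7

Every bag has size at most 3, so the width is 3 − 1 = 2 and tw(G) ≤ 2. For the lower bound, G contains the cycle 7–2–0–1–5–6–4–8–3–7, so G is not a forest; only forests have treewidth ≤ 1, hence tw(G) ≥ 2. Therefore the treewidth is 2.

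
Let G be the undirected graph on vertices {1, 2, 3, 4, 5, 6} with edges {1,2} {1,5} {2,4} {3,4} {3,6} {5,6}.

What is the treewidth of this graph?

2

A width-2 tree decomposition is:
Bags: B1 = {3, 5, 6}  B2 = {3, 4, 5}  B3 = {2, 4, 5}  B4 = {1, 2, 5}
Tree: B1–B2, B2–B3, B3–B4
The largest bag has 3 vertices, giving width 2; this decomposition certifies tw(G) ≤ 2. Since 5–6–3–4–2–1–5 is a cycle in G, G is not acyclic. Forests are exactly the graphs of treewidth ≤ 1, so tw(G) ≥ 2. Combining the bounds, tw(G) = 2.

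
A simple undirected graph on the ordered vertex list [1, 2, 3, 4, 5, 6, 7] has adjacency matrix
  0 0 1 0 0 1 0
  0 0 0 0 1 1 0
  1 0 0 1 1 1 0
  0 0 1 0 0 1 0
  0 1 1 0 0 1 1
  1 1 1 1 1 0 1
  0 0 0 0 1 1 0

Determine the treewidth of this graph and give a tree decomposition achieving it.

Treewidth 2.
Bags: B1 = {3, 5, 6}  B2 = {3, 4, 6}  B3 = {5, 6, 7}  B4 = {2, 5, 6}  B5 = {1, 3, 6}
Tree: B1–B2, B1–B3, B1–B4, B2–B5

Every bag has size at most 3, so the width is 3 − 1 = 2 and tw(G) ≤ 2. For the lower bound, the 3 vertices {2, 5, 6} are pairwise adjacent, and any tree decomposition puts a clique entirely inside one bag — forcing width ≥ 2. Hence tw(G) = 2 exactly.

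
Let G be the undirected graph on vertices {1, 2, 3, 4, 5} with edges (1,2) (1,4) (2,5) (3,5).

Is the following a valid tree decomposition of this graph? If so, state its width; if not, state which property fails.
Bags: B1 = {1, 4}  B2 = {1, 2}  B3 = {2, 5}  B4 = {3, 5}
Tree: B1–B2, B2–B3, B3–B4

Yes; width 1.

Vertex coverage: the bags together contain {1, 2, 3, 4, 5}, the full vertex set. Edge coverage: each edge of G has both endpoints in at least one bag. Running intersection: for every vertex, the bags containing it form a connected subtree. All three properties hold, so this is a valid tree decomposition of width max|bag| − 1 = 1, and hence tw(G) ≤ 1.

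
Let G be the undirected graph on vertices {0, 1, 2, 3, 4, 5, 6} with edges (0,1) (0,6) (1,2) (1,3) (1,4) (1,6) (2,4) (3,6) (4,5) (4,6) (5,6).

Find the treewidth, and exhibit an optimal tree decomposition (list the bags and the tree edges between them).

Each bag holds 3 vertices, so the decomposition has width 2, which upper-bounds the treewidth. Conversely, {1, 2, 4} is a clique of size 3, and the vertices of any clique must share a bag in every tree decomposition; so some bag has ≥ 3 vertices and tw(G) ≥ 2. Hence tw(G) = 2 exactly.

Treewidth 2.
One such decomposition:
Bags: B1 = {1, 4, 6}  B2 = {1, 2, 4}  B3 = {1, 3, 6}  B4 = {0, 1, 6}  B5 = {4, 5, 6}
Tree: B1–B2, B1–B3, B3–B4, B1–B5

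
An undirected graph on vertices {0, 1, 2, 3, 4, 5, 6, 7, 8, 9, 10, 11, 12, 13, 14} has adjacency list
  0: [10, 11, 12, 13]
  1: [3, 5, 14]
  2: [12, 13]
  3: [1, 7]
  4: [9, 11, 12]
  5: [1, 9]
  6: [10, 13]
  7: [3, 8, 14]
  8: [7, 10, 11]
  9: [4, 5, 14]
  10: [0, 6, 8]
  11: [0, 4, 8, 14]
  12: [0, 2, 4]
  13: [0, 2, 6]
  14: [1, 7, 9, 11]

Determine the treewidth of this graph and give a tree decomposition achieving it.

The largest bag has 4 vertices, giving width 3; this decomposition certifies tw(G) ≤ 3. For the lower bound: the 4 vertex sets {2,6,13}, {10}, {0}, {4,8,11,12} are disjoint, each induces a connected subgraph, and every pair is joined by at least one edge of G. Contracting each set to a single vertex therefore yields K_{4} as a minor, and since treewidth is minor-monotone, tw(G) ≥ tw(K_{4}) = 3. The upper and lower bounds meet at 3, so that is the treewidth.

Treewidth 3.
One optimal decomposition is:
Bags: B1 = {2, 6, 10, 13}  B2 = {0, 2, 10, 13}  B3 = {0, 2, 10, 12}  B4 = {0, 8, 10, 12}  B5 = {0, 8, 11, 12}  B6 = {4, 8, 11, 12}  B7 = {4, 7, 8, 11}  B8 = {4, 7, 11, 14}  B9 = {4, 7, 9, 14}  B10 = {3, 7, 9, 14}  B11 = {1, 3, 9, 14}  B12 = {1, 3, 5, 9}
Tree: B1–B2, B2–B3, B3–B4, B4–B5, B5–B6, B6–B7, B7–B8, B8–B9, B9–B10, B10–B11, B11–B12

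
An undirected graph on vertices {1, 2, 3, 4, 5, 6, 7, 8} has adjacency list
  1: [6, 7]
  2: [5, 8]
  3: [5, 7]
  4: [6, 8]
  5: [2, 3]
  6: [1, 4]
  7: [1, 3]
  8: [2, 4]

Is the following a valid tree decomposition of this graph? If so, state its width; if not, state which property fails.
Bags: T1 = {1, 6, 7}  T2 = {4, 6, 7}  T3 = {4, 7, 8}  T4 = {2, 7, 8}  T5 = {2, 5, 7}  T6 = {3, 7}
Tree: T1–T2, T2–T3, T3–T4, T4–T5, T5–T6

A tree decomposition must satisfy three properties: every vertex lies in some bag; for every edge, both endpoints lie together in some bag; and for every vertex, the bags containing it form a connected subtree. Here edge (5,3) lies in no bag, so the decomposition is invalid.

No — edge (5,3) lies in no bag.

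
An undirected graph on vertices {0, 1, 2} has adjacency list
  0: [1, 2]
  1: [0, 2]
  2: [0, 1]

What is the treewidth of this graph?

A width-2 tree decomposition is:
Bags: B1 = {0, 1, 2}
Tree: (single bag)
With just one bag of size 3, the width is 3 − 1 = 2, so tw(G) ≤ 2. Conversely, {0, 1, 2} is a clique of size 3, and the vertices of any clique must share a bag in every tree decomposition; so some bag has ≥ 3 vertices and tw(G) ≥ 2. Hence tw(G) = 2 exactly.

2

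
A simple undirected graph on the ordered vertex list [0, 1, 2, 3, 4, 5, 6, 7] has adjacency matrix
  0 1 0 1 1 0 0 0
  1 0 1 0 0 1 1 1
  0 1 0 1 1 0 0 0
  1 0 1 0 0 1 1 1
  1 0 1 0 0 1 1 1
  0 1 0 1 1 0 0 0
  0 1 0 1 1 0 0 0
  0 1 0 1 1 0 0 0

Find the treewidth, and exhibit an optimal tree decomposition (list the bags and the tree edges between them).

Treewidth 3.
One such decomposition:
Bags: B1 = {1, 3, 4, 6}  B2 = {0, 1, 3, 4}  B3 = {1, 2, 3, 4}  B4 = {1, 3, 4, 7}  B5 = {1, 3, 4, 5}
Tree: B1–B2, B2–B3, B3–B4, B4–B5

Every bag has size at most 4, so the width is 4 − 1 = 3 and tw(G) ≤ 3. For the lower bound: the 4 vertex sets {3,6}, {0,1}, {4}, {2} are disjoint, each induces a connected subgraph, and every pair is joined by at least one edge of G. Contracting each set to a single vertex therefore yields K_{4} as a minor, and since treewidth is minor-monotone, tw(G) ≥ tw(K_{4}) = 3. Combining the bounds, tw(G) = 3.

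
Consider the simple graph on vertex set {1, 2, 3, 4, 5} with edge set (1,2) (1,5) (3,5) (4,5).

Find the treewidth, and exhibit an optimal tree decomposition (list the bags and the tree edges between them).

Treewidth 1.
Bags: B1 = {1, 5}  B2 = {1, 2}  B3 = {3, 5}  B4 = {4, 5}
Tree: B1–B2, B1–B3, B1–B4

The largest bag has 2 vertices, giving width 1; this decomposition certifies tw(G) ≤ 1. G has an edge, so its treewidth is at least 1. Therefore the treewidth is 1.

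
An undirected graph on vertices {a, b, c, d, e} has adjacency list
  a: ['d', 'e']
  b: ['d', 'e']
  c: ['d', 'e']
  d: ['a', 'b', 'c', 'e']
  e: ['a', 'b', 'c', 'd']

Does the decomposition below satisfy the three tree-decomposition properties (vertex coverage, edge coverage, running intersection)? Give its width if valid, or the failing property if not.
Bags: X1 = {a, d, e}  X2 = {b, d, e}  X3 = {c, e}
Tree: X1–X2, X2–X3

A tree decomposition must satisfy three properties: every vertex lies in some bag; for every edge, both endpoints lie together in some bag; and for every vertex, the bags containing it form a connected subtree. Here edge (d,c) lies in no bag, so the decomposition is invalid.

No — edge (d,c) lies in no bag.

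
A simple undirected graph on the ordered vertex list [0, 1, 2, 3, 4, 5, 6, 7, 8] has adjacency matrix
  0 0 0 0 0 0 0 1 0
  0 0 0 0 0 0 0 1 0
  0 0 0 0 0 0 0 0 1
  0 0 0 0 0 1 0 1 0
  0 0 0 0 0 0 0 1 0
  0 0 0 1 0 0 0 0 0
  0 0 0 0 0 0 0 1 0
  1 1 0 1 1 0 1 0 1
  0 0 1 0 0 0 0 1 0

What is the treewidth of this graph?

A width-1 tree decomposition is:
Bags: B1 = {0, 7}  B2 = {3, 7}  B3 = {4, 7}  B4 = {3, 5}  B5 = {1, 7}  B6 = {6, 7}  B7 = {7, 8}  B8 = {2, 8}
Tree: B1–B2, B1–B3, B2–B4, B3–B5, B1–B6, B6–B7, B7–B8
The largest bag has 2 vertices, giving width 1; this decomposition certifies tw(G) ≤ 1. Since G has at least one edge (e.g. 0–7), it is not an edgeless graph, so tw(G) ≥ 1. Combining the bounds, tw(G) = 1.

1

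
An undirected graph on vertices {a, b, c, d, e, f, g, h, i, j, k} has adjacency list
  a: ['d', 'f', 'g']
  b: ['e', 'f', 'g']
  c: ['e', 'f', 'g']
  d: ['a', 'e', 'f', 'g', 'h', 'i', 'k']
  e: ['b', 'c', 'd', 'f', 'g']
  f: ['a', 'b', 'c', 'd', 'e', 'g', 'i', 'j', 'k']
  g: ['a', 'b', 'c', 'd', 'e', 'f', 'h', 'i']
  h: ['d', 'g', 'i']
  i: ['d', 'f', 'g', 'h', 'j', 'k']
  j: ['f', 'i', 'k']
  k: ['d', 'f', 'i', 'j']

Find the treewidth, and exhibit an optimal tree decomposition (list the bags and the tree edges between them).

Treewidth 3.
One such decomposition:
Bags: B1 = {d, f, g, i}  B2 = {d, e, f, g}  B3 = {a, d, f, g}  B4 = {d, g, h, i}  B5 = {d, f, i, k}  B6 = {f, i, j, k}  B7 = {c, e, f, g}  B8 = {b, e, f, g}
Tree: B1–B2, B2–B3, B1–B4, B1–B5, B5–B6, B2–B7, B7–B8

Every bag has size at most 4, so the width is 4 − 1 = 3 and tw(G) ≤ 3. On the other hand G contains the 4-clique {d, g, h, i}. A clique must lie in a single bag of any decomposition, so no decomposition can have width below 3. Combining the bounds, tw(G) = 3.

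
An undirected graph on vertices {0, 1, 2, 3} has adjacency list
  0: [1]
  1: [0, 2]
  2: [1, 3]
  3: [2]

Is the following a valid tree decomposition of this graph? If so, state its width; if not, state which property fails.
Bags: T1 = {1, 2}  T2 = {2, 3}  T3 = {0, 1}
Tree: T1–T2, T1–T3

Vertex coverage: the bags together contain {0, 1, 2, 3}, the full vertex set. Edge coverage: each edge of G has both endpoints in at least one bag. Running intersection: for every vertex, the bags containing it form a connected subtree. All three properties hold, so this is a valid tree decomposition of width max|bag| − 1 = 1, and hence tw(G) ≤ 1.

Yes; width 1.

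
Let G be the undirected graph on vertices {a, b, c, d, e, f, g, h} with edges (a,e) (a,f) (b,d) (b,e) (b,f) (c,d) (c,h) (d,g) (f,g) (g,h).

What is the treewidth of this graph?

2

A width-2 tree decomposition is:
Bags: B1 = {c, g, h}  B2 = {c, d, g}  B3 = {d, f, g}  B4 = {b, d, f}  B5 = {a, b, f}  B6 = {a, b, e}
Tree: B1–B2, B2–B3, B3–B4, B4–B5, B5–B6
Each bag holds 3 vertices, so the decomposition has width 2, which upper-bounds the treewidth. For the lower bound, G contains the cycle h–c–d–g–h, so G is not a forest; only forests have treewidth ≤ 1, hence tw(G) ≥ 2. Hence tw(G) = 2 exactly.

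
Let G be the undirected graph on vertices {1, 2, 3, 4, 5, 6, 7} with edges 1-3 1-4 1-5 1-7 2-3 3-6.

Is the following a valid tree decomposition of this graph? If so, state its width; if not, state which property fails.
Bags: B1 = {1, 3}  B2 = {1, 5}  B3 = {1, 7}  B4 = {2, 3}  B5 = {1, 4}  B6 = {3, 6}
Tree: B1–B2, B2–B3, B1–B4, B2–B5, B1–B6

Yes; width 1.

Vertex coverage: the bags together contain {1, 2, 3, 4, 5, 6, 7}, the full vertex set. Edge coverage: each edge of G has both endpoints in at least one bag. Running intersection: for every vertex, the bags containing it form a connected subtree. All three properties hold, so this is a valid tree decomposition of width max|bag| − 1 = 1, and hence tw(G) ≤ 1.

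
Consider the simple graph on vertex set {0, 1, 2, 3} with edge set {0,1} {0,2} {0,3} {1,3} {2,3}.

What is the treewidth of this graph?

A width-2 tree decomposition is:
Bags: B1 = {0, 2, 3}  B2 = {0, 1, 3}
Tree: B1–B2
Every bag has size at most 3, so the width is 3 − 1 = 2 and tw(G) ≤ 2. On the other hand G contains the 3-clique {0, 1, 3}. A clique must lie in a single bag of any decomposition, so no decomposition can have width below 2. The upper and lower bounds meet at 2, so that is the treewidth.

2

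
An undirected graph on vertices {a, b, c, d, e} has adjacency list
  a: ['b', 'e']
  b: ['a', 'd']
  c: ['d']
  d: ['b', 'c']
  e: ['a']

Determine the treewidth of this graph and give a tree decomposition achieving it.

Each bag holds 2 vertices, so the decomposition has width 1, which upper-bounds the treewidth. Since G has at least one edge (e.g. d–c), it is not an edgeless graph, so tw(G) ≥ 1. The upper and lower bounds meet at 1, so that is the treewidth.

Treewidth 1.
One optimal decomposition is:
Bags: B1 = {c, d}  B2 = {b, d}  B3 = {a, b}  B4 = {a, e}
Tree: B1–B2, B2–B3, B3–B4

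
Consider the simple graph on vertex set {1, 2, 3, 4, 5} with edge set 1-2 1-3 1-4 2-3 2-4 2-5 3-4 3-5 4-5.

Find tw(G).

A width-3 tree decomposition is:
Bags: B1 = {1, 2, 3, 4}  B2 = {2, 3, 4, 5}
Tree: B1–B2
Each bag holds 4 vertices, so the decomposition has width 3, which upper-bounds the treewidth. On the other hand G contains the 4-clique {1, 2, 3, 4}. A clique must lie in a single bag of any decomposition, so no decomposition can have width below 3. Combining the bounds, tw(G) = 3.

3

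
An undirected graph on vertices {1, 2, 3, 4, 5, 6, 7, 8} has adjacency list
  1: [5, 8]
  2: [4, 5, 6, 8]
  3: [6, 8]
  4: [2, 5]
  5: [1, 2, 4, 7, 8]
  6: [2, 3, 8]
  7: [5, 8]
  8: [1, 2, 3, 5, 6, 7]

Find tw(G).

2

A width-2 tree decomposition is:
Bags: B1 = {1, 5, 8}  B2 = {2, 5, 8}  B3 = {5, 7, 8}  B4 = {2, 6, 8}  B5 = {2, 4, 5}  B6 = {3, 6, 8}
Tree: B1–B2, B1–B3, B2–B4, B2–B5, B4–B6
Every bag has size at most 3, so the width is 3 − 1 = 2 and tw(G) ≤ 2. Conversely, {3, 6, 8} is a clique of size 3, and the vertices of any clique must share a bag in every tree decomposition; so some bag has ≥ 3 vertices and tw(G) ≥ 2. The upper and lower bounds meet at 2, so that is the treewidth.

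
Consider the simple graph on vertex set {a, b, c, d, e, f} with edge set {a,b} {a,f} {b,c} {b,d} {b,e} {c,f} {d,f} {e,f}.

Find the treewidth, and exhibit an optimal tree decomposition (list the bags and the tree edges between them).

Every bag has size at most 3, so the width is 3 − 1 = 2 and tw(G) ≤ 2. The edges d–b–c–f–d form a cycle, so G is not a tree and its treewidth is at least 2. The upper and lower bounds meet at 2, so that is the treewidth.

Treewidth 2.
One optimal decomposition is:
Bags: B1 = {b, d, f}  B2 = {b, c, f}  B3 = {a, b, f}  B4 = {b, e, f}
Tree: B1–B2, B2–B3, B3–B4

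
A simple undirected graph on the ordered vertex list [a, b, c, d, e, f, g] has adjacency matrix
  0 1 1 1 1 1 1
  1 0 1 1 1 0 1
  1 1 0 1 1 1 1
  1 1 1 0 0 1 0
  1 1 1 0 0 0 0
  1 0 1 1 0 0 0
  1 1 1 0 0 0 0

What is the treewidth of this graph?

3

A width-3 tree decomposition is:
Bags: B1 = {a, b, c, d}  B2 = {a, b, c, g}  B3 = {a, c, d, f}  B4 = {a, b, c, e}
Tree: B1–B2, B1–B3, B1–B4
Each bag holds 4 vertices, so the decomposition has width 3, which upper-bounds the treewidth. Conversely, {a, c, d, f} is a clique of size 4, and the vertices of any clique must share a bag in every tree decomposition; so some bag has ≥ 4 vertices and tw(G) ≥ 3. Combining the bounds, tw(G) = 3.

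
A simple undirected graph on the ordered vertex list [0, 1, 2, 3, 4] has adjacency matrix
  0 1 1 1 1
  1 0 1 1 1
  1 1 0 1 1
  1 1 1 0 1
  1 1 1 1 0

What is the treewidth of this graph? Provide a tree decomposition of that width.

Treewidth 4.
Bags: B1 = {0, 1, 2, 3, 4}
Tree: (single bag)

With just one bag of size 5, the width is 5 − 1 = 4, so tw(G) ≤ 4. On the other hand G contains the 5-clique {0, 1, 2, 3, 4}. A clique must lie in a single bag of any decomposition, so no decomposition can have width below 4. Hence tw(G) = 4 exactly.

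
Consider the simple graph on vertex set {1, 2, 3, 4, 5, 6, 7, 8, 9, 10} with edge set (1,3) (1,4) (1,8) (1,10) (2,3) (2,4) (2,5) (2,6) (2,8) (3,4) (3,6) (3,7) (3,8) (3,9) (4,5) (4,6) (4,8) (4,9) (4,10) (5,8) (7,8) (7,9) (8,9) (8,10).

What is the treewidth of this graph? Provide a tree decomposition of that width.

Every bag has size at most 4, so the width is 4 − 1 = 3 and tw(G) ≤ 3. On the other hand G contains the 4-clique {1, 4, 8, 10}. A clique must lie in a single bag of any decomposition, so no decomposition can have width below 3. Therefore the treewidth is 3.

Treewidth 3.
One optimal decomposition is:
Bags: B1 = {3, 4, 8, 9}  B2 = {1, 3, 4, 8}  B3 = {3, 7, 8, 9}  B4 = {1, 4, 8, 10}  B5 = {2, 3, 4, 8}  B6 = {2, 3, 4, 6}  B7 = {2, 4, 5, 8}
Tree: B1–B2, B1–B3, B2–B4, B1–B5, B5–B6, B5–B7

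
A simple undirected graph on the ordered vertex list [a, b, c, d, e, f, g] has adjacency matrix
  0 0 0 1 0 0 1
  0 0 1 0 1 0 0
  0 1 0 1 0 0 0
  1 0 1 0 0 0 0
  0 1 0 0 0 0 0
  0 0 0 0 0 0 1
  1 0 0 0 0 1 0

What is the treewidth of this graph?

1

A width-1 tree decomposition is:
Bags: B1 = {b, e}  B2 = {b, c}  B3 = {c, d}  B4 = {a, d}  B5 = {a, g}  B6 = {f, g}
Tree: B1–B2, B2–B3, B3–B4, B4–B5, B5–B6
Every bag has size at most 2, so the width is 2 − 1 = 1 and tw(G) ≤ 1. G has an edge, so its treewidth is at least 1. Combining the bounds, tw(G) = 1.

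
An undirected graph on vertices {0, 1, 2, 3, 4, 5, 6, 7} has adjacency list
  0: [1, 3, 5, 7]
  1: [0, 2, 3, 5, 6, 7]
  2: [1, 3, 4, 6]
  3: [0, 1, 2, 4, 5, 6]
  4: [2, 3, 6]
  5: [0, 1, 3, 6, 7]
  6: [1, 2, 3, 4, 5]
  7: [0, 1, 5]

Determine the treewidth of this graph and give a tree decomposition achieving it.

Treewidth 3.
One such decomposition:
Bags: B1 = {1, 3, 5, 6}  B2 = {0, 1, 3, 5}  B3 = {1, 2, 3, 6}  B4 = {0, 1, 5, 7}  B5 = {2, 3, 4, 6}
Tree: B1–B2, B1–B3, B2–B4, B3–B5

Each bag holds 4 vertices, so the decomposition has width 3, which upper-bounds the treewidth. For the lower bound, the 4 vertices {1, 2, 3, 6} are pairwise adjacent, and any tree decomposition puts a clique entirely inside one bag — forcing width ≥ 3. Hence tw(G) = 3 exactly.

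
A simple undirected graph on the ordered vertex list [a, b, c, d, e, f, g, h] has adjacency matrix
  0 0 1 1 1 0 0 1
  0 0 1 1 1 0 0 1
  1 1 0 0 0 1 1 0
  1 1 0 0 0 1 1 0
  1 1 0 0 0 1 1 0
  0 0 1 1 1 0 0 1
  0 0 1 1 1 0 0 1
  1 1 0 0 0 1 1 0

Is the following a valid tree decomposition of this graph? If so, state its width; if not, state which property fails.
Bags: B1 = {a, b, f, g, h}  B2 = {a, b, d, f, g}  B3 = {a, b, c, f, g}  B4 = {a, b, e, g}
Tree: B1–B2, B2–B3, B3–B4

No — edge (f,e) lies in no bag.

A tree decomposition must satisfy three properties: every vertex lies in some bag; for every edge, both endpoints lie together in some bag; and for every vertex, the bags containing it form a connected subtree. Here edge (f,e) lies in no bag, so the decomposition is invalid.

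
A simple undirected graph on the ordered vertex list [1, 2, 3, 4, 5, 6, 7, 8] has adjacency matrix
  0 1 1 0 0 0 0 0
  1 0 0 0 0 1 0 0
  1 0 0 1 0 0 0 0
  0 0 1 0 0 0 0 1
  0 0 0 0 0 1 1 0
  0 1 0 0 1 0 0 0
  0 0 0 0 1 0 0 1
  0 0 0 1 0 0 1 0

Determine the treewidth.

2

A width-2 tree decomposition is:
Bags: B1 = {1, 3, 4}  B2 = {1, 4, 8}  B3 = {1, 7, 8}  B4 = {1, 5, 7}  B5 = {1, 5, 6}  B6 = {1, 2, 6}
Tree: B1–B2, B2–B3, B3–B4, B4–B5, B5–B6
The largest bag has 3 vertices, giving width 2; this decomposition certifies tw(G) ≤ 2. The edges 1–3–4–8–7–5–6–2–1 form a cycle, so G is not a tree and its treewidth is at least 2. Therefore the treewidth is 2.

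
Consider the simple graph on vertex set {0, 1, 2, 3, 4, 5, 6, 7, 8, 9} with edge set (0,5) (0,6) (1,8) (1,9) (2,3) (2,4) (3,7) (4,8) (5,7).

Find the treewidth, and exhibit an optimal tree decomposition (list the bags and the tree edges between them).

Each bag holds 2 vertices, so the decomposition has width 1, which upper-bounds the treewidth. Any graph with an edge has treewidth ≥ 1, and G has the edge 9–1. Hence tw(G) = 1 exactly.

Treewidth 1.
One such decomposition:
Bags: B1 = {1, 9}  B2 = {1, 8}  B3 = {4, 8}  B4 = {2, 4}  B5 = {2, 3}  B6 = {3, 7}  B7 = {5, 7}  B8 = {0, 5}  B9 = {0, 6}
Tree: B1–B2, B2–B3, B3–B4, B4–B5, B5–B6, B6–B7, B7–B8, B8–B9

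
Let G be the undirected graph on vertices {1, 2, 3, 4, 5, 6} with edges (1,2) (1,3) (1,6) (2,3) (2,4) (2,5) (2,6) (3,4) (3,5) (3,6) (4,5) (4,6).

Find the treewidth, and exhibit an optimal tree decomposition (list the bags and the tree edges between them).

Treewidth 3.
One such decomposition:
Bags: B1 = {2, 3, 4, 6}  B2 = {2, 3, 4, 5}  B3 = {1, 2, 3, 6}
Tree: B1–B2, B1–B3

Every bag has size at most 4, so the width is 4 − 1 = 3 and tw(G) ≤ 3. For the lower bound, the 4 vertices {1, 2, 3, 6} are pairwise adjacent, and any tree decomposition puts a clique entirely inside one bag — forcing width ≥ 3. Combining the bounds, tw(G) = 3.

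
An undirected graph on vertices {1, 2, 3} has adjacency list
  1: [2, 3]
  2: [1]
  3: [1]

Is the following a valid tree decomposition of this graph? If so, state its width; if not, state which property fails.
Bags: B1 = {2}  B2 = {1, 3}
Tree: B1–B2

No — edge (1,2) lies in no bag.

A tree decomposition must satisfy three properties: every vertex lies in some bag; for every edge, both endpoints lie together in some bag; and for every vertex, the bags containing it form a connected subtree. Here edge (1,2) lies in no bag, so the decomposition is invalid.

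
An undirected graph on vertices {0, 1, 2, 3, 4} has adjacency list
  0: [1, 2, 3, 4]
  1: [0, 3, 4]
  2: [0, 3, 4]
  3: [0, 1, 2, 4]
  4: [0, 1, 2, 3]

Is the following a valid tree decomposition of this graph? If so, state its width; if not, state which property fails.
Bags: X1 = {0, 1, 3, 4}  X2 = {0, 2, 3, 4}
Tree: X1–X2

Yes; width 3.

Vertex coverage: the bags together contain {0, 1, 2, 3, 4}, the full vertex set. Edge coverage: each edge of G has both endpoints in at least one bag. Running intersection: for every vertex, the bags containing it form a connected subtree. All three properties hold, so this is a valid tree decomposition of width max|bag| − 1 = 3, and hence tw(G) ≤ 3.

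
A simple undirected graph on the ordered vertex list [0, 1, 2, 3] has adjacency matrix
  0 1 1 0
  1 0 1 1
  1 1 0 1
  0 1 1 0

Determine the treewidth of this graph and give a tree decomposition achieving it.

Treewidth 2.
One optimal decomposition is:
Bags: B1 = {0, 1, 2}  B2 = {1, 2, 3}
Tree: B1–B2

Every bag has size at most 3, so the width is 3 − 1 = 2 and tw(G) ≤ 2. On the other hand G contains the 3-clique {0, 1, 2}. A clique must lie in a single bag of any decomposition, so no decomposition can have width below 2. Therefore the treewidth is 2.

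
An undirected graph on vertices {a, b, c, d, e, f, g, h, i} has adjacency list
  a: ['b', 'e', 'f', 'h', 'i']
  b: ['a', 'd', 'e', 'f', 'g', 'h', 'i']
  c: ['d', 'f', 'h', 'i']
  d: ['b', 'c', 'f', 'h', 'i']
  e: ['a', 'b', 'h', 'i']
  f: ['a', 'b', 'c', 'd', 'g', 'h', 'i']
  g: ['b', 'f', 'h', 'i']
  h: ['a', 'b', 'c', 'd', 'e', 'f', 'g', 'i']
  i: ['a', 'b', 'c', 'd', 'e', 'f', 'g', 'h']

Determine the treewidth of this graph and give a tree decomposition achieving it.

Treewidth 4.
One optimal decomposition is:
Bags: B1 = {b, f, g, h, i}  B2 = {a, b, f, h, i}  B3 = {b, d, f, h, i}  B4 = {a, b, e, h, i}  B5 = {c, d, f, h, i}
Tree: B1–B2, B1–B3, B2–B4, B3–B5

The largest bag has 5 vertices, giving width 4; this decomposition certifies tw(G) ≤ 4. On the other hand G contains the 5-clique {a, b, e, h, i}. A clique must lie in a single bag of any decomposition, so no decomposition can have width below 4. Therefore the treewidth is 4.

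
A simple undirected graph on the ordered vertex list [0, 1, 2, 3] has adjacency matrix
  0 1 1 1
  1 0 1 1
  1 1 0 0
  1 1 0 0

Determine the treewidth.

A width-2 tree decomposition is:
Bags: B1 = {0, 1, 2}  B2 = {0, 1, 3}
Tree: B1–B2
Each bag holds 3 vertices, so the decomposition has width 2, which upper-bounds the treewidth. Conversely, {0, 1, 2} is a clique of size 3, and the vertices of any clique must share a bag in every tree decomposition; so some bag has ≥ 3 vertices and tw(G) ≥ 2. Combining the bounds, tw(G) = 2.

2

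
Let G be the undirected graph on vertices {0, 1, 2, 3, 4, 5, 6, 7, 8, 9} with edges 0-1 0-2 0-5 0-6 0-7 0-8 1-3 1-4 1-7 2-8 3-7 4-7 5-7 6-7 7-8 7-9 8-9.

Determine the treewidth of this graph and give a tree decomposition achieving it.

Treewidth 2.
One such decomposition:
Bags: B1 = {0, 1, 7}  B2 = {0, 7, 8}  B3 = {7, 8, 9}  B4 = {1, 4, 7}  B5 = {0, 5, 7}  B6 = {0, 2, 8}  B7 = {1, 3, 7}  B8 = {0, 6, 7}
Tree: B1–B2, B2–B3, B1–B4, B1–B5, B2–B6, B4–B7, B2–B8

Each bag holds 3 vertices, so the decomposition has width 2, which upper-bounds the treewidth. On the other hand G contains the 3-clique {0, 2, 8}. A clique must lie in a single bag of any decomposition, so no decomposition can have width below 2. The upper and lower bounds meet at 2, so that is the treewidth.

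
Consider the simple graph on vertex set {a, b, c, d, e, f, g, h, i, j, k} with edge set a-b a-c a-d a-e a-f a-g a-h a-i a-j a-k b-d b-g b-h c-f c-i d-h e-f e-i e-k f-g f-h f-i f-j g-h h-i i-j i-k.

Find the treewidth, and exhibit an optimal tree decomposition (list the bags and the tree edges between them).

Every bag has size at most 4, so the width is 4 − 1 = 3 and tw(G) ≤ 3. On the other hand G contains the 4-clique {a, b, d, h}. A clique must lie in a single bag of any decomposition, so no decomposition can have width below 3. Therefore the treewidth is 3.

Treewidth 3.
Bags: B1 = {a, e, i, k}  B2 = {a, e, f, i}  B3 = {a, f, h, i}  B4 = {a, f, g, h}  B5 = {a, b, g, h}  B6 = {a, b, d, h}  B7 = {a, c, f, i}  B8 = {a, f, i, j}
Tree: B1–B2, B2–B3, B3–B4, B4–B5, B5–B6, B2–B7, B3–B8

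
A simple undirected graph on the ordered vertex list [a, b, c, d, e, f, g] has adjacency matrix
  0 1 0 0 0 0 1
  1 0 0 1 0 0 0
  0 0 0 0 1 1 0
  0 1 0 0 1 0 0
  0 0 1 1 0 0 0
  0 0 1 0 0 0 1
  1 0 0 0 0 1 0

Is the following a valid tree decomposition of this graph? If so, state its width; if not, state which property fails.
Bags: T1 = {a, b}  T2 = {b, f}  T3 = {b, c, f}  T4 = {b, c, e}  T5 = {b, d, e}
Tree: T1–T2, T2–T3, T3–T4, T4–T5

No — vertex g appears in no bag.

A tree decomposition must satisfy three properties: every vertex lies in some bag; for every edge, both endpoints lie together in some bag; and for every vertex, the bags containing it form a connected subtree. Here vertex g appears in no bag, so the decomposition is invalid.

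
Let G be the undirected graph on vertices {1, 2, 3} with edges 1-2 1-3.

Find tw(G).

A width-1 tree decomposition is:
Bags: B1 = {1, 3}  B2 = {1, 2}
Tree: B1–B2
The largest bag has 2 vertices, giving width 1; this decomposition certifies tw(G) ≤ 1. Since G has at least one edge (e.g. 1–3), it is not an edgeless graph, so tw(G) ≥ 1. Therefore the treewidth is 1.

1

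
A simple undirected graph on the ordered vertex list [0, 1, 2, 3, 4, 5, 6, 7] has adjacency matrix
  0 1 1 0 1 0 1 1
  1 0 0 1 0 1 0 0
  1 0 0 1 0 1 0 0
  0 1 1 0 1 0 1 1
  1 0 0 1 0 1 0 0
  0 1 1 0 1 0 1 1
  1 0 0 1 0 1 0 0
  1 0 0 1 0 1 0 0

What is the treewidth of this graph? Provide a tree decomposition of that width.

Each bag holds 4 vertices, so the decomposition has width 3, which upper-bounds the treewidth. For the lower bound: the 4 vertex sets {1,3}, {4,5}, {0}, {6} are disjoint, each induces a connected subgraph, and every pair is joined by at least one edge of G. Contracting each set to a single vertex therefore yields K_{4} as a minor, and since treewidth is minor-monotone, tw(G) ≥ tw(K_{4}) = 3. The upper and lower bounds meet at 3, so that is the treewidth.

Treewidth 3.
One such decomposition:
Bags: B1 = {0, 1, 3, 5}  B2 = {0, 3, 4, 5}  B3 = {0, 3, 5, 6}  B4 = {0, 3, 5, 7}  B5 = {0, 2, 3, 5}
Tree: B1–B2, B2–B3, B3–B4, B4–B5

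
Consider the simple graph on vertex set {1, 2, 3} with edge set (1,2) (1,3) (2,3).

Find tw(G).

A width-2 tree decomposition is:
Bags: B1 = {1, 2, 3}
Tree: (single bag)
With just one bag of size 3, the width is 3 − 1 = 2, so tw(G) ≤ 2. For the lower bound, the 3 vertices {1, 2, 3} are pairwise adjacent, and any tree decomposition puts a clique entirely inside one bag — forcing width ≥ 2. Combining the bounds, tw(G) = 2.

2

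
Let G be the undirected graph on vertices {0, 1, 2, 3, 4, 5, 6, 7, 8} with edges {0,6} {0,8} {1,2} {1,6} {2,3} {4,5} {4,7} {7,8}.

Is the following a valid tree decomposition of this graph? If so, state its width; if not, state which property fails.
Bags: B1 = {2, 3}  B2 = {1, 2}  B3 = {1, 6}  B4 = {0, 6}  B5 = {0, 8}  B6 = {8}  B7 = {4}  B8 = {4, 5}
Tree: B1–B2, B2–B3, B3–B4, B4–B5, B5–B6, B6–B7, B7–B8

A tree decomposition must satisfy three properties: every vertex lies in some bag; for every edge, both endpoints lie together in some bag; and for every vertex, the bags containing it form a connected subtree. Here vertex 7 appears in no bag, so the decomposition is invalid.

No — vertex 7 appears in no bag.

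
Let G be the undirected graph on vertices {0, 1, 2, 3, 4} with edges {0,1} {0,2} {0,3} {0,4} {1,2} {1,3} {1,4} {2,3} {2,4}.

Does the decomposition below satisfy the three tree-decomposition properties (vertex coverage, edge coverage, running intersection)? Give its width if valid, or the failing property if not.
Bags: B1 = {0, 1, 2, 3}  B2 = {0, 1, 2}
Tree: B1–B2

No — vertex 4 appears in no bag.

A tree decomposition must satisfy three properties: every vertex lies in some bag; for every edge, both endpoints lie together in some bag; and for every vertex, the bags containing it form a connected subtree. Here vertex 4 appears in no bag, so the decomposition is invalid.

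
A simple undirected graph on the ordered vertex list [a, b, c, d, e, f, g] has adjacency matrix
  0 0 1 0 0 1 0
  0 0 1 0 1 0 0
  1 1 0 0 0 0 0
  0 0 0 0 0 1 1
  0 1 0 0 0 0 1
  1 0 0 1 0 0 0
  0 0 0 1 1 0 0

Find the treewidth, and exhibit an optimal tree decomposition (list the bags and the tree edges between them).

Treewidth 2.
One optimal decomposition is:
Bags: B1 = {a, d, f}  B2 = {a, c, d}  B3 = {b, c, d}  B4 = {b, d, e}  B5 = {d, e, g}
Tree: B1–B2, B2–B3, B3–B4, B4–B5

Every bag has size at most 3, so the width is 3 − 1 = 2 and tw(G) ≤ 2. For the lower bound, G contains the cycle d–f–a–c–b–e–g–d, so G is not a forest; only forests have treewidth ≤ 1, hence tw(G) ≥ 2. Hence tw(G) = 2 exactly.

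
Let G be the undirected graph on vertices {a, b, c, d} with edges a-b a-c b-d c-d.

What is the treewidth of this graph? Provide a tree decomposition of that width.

Treewidth 2.
One optimal decomposition is:
Bags: B1 = {a, b, d}  B2 = {a, c, d}
Tree: B1–B2

Each bag holds 3 vertices, so the decomposition has width 2, which upper-bounds the treewidth. For the lower bound, G contains the cycle d–b–a–c–d, so G is not a forest; only forests have treewidth ≤ 1, hence tw(G) ≥ 2. Hence tw(G) = 2 exactly.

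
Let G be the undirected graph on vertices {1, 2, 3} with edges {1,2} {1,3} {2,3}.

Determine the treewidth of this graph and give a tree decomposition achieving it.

With just one bag of size 3, the width is 3 − 1 = 2, so tw(G) ≤ 2. Conversely, {1, 2, 3} is a clique of size 3, and the vertices of any clique must share a bag in every tree decomposition; so some bag has ≥ 3 vertices and tw(G) ≥ 2. Hence tw(G) = 2 exactly.

Treewidth 2.
Bags: B1 = {1, 2, 3}
Tree: (single bag)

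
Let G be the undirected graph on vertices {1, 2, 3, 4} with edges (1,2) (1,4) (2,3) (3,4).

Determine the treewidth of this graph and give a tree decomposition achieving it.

Treewidth 2.
One optimal decomposition is:
Bags: B1 = {1, 3, 4}  B2 = {1, 2, 3}
Tree: B1–B2

The largest bag has 3 vertices, giving width 2; this decomposition certifies tw(G) ≤ 2. For the lower bound, G contains the cycle 1–4–3–2–1, so G is not a forest; only forests have treewidth ≤ 1, hence tw(G) ≥ 2. The upper and lower bounds meet at 2, so that is the treewidth.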